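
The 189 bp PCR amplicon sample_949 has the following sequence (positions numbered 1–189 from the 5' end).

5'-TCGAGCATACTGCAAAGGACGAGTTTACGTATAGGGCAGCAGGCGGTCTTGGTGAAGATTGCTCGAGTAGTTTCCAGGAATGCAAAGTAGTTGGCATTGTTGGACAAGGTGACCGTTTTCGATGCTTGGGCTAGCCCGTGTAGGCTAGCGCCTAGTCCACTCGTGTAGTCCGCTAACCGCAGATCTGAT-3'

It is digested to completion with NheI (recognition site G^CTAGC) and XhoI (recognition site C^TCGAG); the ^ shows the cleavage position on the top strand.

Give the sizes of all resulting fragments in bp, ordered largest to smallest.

68, 62, 45, 14 bp

NheI sites (GCTAGC) start at positions 130, 144.
NheI cuts after the first base of each site, so after positions 130, 144.
The XhoI site (CTCGAG) starts at position 62.
XhoI cuts after the first base of each site, so after position 62.
Combined cut positions: 62, 130, 144.
Linear molecule, 3 cuts → 4 fragments:
  1–62 → 62 bp
  63–130 → 68 bp
  131–144 → 14 bp
  145–189 → 45 bp
Sorted largest to smallest: 68, 62, 45, 14 bp.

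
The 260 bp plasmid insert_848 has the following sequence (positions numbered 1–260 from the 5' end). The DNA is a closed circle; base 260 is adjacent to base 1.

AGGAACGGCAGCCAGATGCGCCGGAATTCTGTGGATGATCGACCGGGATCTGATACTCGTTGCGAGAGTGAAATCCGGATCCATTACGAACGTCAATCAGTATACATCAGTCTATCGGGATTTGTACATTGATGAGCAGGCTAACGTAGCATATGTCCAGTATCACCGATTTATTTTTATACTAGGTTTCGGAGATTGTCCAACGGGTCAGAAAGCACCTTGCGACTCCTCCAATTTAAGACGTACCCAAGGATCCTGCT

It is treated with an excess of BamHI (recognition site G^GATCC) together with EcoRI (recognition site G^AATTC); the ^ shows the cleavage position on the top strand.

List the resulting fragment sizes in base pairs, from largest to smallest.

BamHI sites (GGATCC) start at positions 77, 251.
BamHI cuts after the first base of each site, so after positions 77, 251.
The EcoRI site (GAATTC) starts at position 24.
EcoRI cuts after the first base of each site, so after position 24.
Combined cut positions: 24, 77, 251.
Circular molecule, 3 cuts → 3 fragments:
  25–77 → 53 bp
  78–251 → 174 bp
  252–260 then 1–24 → 9 + 24 = 33 bp
Sorted largest to smallest: 174, 53, 33 bp.

174, 53, 33 bp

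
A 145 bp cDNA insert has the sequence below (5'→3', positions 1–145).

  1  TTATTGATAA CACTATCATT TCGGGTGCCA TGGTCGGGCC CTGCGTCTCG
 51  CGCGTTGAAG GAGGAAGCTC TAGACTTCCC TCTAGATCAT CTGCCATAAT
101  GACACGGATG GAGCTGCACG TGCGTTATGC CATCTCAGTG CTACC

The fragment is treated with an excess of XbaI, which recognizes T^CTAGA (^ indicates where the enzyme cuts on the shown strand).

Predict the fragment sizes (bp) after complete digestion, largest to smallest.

XbaI sites (TCTAGA) start at positions 69, 81.
XbaI cuts after the first base of each site, so after positions 69, 81.
Linear molecule, 2 cuts → 3 fragments:
  1–69 → 69 bp
  70–81 → 12 bp
  82–145 → 64 bp
Sorted largest to smallest: 69, 64, 12 bp.

69, 64, 12 bp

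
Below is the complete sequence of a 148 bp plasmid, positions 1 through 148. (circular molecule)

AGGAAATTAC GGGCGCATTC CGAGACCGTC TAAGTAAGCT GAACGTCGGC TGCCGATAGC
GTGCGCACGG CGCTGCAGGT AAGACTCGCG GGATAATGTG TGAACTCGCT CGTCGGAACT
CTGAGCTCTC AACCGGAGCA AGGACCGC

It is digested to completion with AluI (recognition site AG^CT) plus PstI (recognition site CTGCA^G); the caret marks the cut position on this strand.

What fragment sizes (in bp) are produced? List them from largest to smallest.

61, 48, 39 bp

AluI sites (AGCT) start at positions 37, 124.
AluI cuts after base 2 of each site, so after positions 38, 125.
The PstI site (CTGCAG) starts at position 73.
PstI cuts after base 5 of each site (before the last base), so after position 77.
Combined cut positions: 38, 77, 125.
Circular molecule, 3 cuts → 3 fragments:
  39–77 → 39 bp
  78–125 → 48 bp
  126–148 then 1–38 → 23 + 38 = 61 bp
Sorted largest to smallest: 61, 48, 39 bp.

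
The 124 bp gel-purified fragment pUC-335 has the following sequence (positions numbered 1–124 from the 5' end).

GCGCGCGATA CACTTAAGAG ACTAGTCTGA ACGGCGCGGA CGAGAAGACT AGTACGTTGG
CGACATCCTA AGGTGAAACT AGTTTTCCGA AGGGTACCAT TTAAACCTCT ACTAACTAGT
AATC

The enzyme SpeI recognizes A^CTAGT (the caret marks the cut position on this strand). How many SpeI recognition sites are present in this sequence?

ACTAGT occurs starting at positions 21, 48, 78, 115.
SpeI cuts at 4 sites.

4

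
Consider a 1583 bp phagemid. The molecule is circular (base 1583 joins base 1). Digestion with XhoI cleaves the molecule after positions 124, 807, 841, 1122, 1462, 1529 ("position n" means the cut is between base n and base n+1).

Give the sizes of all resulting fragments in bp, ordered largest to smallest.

683, 340, 281, 178, 67, 34 bp

Circular molecule, 6 cuts → 6 fragments:
  807 − 124 = 683 bp
  841 − 807 = 34 bp
  1122 − 841 = 281 bp
  1462 − 1122 = 340 bp
  1529 − 1462 = 67 bp
  wrap: 1583 − 1529 + 124 = 178 bp
Sorted largest to smallest: 683, 340, 281, 178, 67, 34 bp.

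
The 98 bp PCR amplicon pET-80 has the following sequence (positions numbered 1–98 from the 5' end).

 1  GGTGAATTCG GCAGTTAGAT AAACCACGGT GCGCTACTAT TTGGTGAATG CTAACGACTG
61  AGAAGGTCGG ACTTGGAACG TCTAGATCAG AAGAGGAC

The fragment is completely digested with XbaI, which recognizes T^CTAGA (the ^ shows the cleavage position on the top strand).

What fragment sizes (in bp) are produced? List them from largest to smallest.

The XbaI site (TCTAGA) starts at position 81.
XbaI cuts after the first base of each site, so after position 81.
Linear molecule, 1 cut → 2 fragments:
  1–81 → 81 bp
  82–98 → 17 bp
Sorted largest to smallest: 81, 17 bp.

81, 17 bp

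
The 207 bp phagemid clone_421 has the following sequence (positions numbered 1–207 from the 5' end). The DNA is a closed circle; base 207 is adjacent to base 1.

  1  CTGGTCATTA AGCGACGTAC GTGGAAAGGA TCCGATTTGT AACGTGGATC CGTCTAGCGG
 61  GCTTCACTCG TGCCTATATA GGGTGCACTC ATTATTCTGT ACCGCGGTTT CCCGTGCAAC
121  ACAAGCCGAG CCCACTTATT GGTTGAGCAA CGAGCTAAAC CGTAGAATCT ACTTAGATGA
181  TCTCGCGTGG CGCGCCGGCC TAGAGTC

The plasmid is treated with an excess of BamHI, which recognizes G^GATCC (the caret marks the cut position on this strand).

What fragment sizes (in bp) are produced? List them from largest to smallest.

BamHI sites (GGATCC) start at positions 28, 46.
BamHI cuts after the first base of each site, so after positions 28, 46.
Circular molecule, 2 cuts → 2 fragments:
  29–46 → 18 bp
  47–207 then 1–28 → 161 + 28 = 189 bp
Sorted largest to smallest: 189, 18 bp.

189, 18 bp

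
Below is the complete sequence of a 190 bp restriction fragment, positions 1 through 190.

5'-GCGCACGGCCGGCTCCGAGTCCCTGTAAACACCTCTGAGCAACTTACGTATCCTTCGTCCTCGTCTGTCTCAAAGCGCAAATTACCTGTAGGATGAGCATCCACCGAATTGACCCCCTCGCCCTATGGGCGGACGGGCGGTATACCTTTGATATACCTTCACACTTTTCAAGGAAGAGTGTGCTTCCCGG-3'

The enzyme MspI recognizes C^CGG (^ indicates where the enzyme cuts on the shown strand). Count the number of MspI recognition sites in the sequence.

CCGG occurs starting at positions 9, 187.
MspI cuts at 2 sites.

2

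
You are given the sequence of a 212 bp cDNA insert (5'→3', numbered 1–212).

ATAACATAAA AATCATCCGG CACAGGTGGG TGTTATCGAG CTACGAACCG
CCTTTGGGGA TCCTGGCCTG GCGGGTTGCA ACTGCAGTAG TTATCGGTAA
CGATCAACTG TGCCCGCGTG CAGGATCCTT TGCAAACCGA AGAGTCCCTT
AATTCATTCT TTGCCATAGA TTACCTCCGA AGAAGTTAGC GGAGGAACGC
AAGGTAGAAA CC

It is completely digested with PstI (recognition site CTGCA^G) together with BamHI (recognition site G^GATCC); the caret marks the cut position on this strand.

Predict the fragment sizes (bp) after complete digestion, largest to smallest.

89, 58, 37, 28 bp

The PstI site (CTGCAG) starts at position 82.
PstI cuts after base 5 of each site (before the last base), so after position 86.
BamHI sites (GGATCC) start at positions 58, 123.
BamHI cuts after the first base of each site, so after positions 58, 123.
Combined cut positions: 58, 86, 123.
Linear molecule, 3 cuts → 4 fragments:
  1–58 → 58 bp
  59–86 → 28 bp
  87–123 → 37 bp
  124–212 → 89 bp
Sorted largest to smallest: 89, 58, 37, 28 bp.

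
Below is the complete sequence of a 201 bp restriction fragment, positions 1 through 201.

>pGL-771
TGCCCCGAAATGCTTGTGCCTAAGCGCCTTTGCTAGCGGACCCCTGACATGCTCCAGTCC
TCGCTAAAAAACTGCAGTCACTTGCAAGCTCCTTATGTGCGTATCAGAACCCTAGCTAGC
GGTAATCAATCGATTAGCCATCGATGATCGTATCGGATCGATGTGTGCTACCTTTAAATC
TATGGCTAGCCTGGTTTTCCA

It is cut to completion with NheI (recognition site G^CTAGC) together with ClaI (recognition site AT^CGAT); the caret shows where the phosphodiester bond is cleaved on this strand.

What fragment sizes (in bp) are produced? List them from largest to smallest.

83, 32, 27, 17, 16, 15, 11 bp

NheI sites (GCTAGC) start at positions 32, 115, 185.
NheI cuts after the first base of each site, so after positions 32, 115, 185.
ClaI sites (ATCGAT) start at positions 129, 140, 157.
ClaI cuts after base 2 of each site, so after positions 130, 141, 158.
Combined cut positions: 32, 115, 130, 141, 158, 185.
Linear molecule, 6 cuts → 7 fragments:
  1–32 → 32 bp
  33–115 → 83 bp
  116–130 → 15 bp
  131–141 → 11 bp
  142–158 → 17 bp
  159–185 → 27 bp
  186–201 → 16 bp
Sorted largest to smallest: 83, 32, 27, 17, 16, 15, 11 bp.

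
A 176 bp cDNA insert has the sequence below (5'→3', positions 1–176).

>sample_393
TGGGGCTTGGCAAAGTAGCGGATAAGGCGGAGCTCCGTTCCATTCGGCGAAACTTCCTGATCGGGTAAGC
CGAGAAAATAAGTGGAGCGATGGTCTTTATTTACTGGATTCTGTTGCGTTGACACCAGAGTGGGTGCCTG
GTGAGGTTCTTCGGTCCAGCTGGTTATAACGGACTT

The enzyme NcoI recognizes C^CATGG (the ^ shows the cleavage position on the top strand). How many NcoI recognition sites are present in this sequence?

No occurrence of CCATGG is present in the sequence.
NcoI does not cut: 0 sites.

0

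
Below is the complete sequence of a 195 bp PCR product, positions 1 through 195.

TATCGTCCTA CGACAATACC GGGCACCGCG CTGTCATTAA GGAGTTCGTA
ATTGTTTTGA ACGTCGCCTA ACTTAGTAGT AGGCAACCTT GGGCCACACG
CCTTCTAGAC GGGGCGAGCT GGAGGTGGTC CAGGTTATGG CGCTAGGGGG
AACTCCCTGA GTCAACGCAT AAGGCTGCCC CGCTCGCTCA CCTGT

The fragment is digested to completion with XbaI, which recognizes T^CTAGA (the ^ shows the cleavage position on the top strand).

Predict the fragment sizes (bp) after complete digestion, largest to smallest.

104, 91 bp

The XbaI site (TCTAGA) starts at position 104.
XbaI cuts after the first base of each site, so after position 104.
Linear molecule, 1 cut → 2 fragments:
  1–104 → 104 bp
  105–195 → 91 bp
Sorted largest to smallest: 104, 91 bp.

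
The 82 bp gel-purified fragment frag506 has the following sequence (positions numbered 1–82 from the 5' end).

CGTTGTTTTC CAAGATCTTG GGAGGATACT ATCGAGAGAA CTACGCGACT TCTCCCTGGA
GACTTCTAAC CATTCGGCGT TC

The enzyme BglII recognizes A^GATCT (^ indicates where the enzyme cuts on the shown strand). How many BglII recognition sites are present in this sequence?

1

AGATCT occurs starting at position 13.
BglII cuts at 1 site.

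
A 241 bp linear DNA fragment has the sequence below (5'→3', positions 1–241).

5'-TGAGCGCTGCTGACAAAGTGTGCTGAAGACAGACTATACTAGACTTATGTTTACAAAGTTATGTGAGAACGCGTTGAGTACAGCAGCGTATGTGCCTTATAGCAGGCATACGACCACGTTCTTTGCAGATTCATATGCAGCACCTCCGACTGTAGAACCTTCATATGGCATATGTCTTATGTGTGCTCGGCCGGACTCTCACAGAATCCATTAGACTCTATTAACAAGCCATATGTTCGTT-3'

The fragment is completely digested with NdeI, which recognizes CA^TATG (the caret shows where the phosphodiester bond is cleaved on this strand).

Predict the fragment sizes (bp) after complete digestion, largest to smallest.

NdeI sites (CATATG) start at positions 132, 162, 169, 230.
NdeI cuts after base 2 of each site, so after positions 133, 163, 170, 231.
Linear molecule, 4 cuts → 5 fragments:
  1–133 → 133 bp
  134–163 → 30 bp
  164–170 → 7 bp
  171–231 → 61 bp
  232–241 → 10 bp
Sorted largest to smallest: 133, 61, 30, 10, 7 bp.

133, 61, 30, 10, 7 bp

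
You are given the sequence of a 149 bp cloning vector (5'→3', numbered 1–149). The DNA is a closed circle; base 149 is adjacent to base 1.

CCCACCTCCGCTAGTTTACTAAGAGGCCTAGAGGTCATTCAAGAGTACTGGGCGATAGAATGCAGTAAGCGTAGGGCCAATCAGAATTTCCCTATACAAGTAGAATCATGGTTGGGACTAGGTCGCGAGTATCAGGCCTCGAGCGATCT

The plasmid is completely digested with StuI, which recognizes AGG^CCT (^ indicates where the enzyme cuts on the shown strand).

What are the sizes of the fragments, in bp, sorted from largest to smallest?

110, 39 bp

StuI sites (AGGCCT) start at positions 24, 134.
StuI cuts after base 3 of each site, so after positions 26, 136.
Circular molecule, 2 cuts → 2 fragments:
  27–136 → 110 bp
  137–149 then 1–26 → 13 + 26 = 39 bp
Sorted largest to smallest: 110, 39 bp.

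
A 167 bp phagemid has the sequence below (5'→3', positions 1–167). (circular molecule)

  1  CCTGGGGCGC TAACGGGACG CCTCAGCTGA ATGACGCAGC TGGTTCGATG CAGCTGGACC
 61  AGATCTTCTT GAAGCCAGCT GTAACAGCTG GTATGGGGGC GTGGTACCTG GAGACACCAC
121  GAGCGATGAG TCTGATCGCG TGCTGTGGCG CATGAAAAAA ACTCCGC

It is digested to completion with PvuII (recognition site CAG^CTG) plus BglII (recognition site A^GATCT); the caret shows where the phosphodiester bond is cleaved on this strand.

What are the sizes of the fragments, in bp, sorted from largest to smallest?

PvuII sites (CAGCTG) start at positions 24, 37, 51, 76, 85.
PvuII cuts after base 3 of each site, so after positions 26, 39, 53, 78, 87.
The BglII site (AGATCT) starts at position 61.
BglII cuts after the first base of each site, so after position 61.
Combined cut positions: 26, 39, 53, 61, 78, 87.
Circular molecule, 6 cuts → 6 fragments:
  27–39 → 13 bp
  40–53 → 14 bp
  54–61 → 8 bp
  62–78 → 17 bp
  79–87 → 9 bp
  88–167 then 1–26 → 80 + 26 = 106 bp
Sorted largest to smallest: 106, 17, 14, 13, 9, 8 bp.

106, 17, 14, 13, 9, 8 bp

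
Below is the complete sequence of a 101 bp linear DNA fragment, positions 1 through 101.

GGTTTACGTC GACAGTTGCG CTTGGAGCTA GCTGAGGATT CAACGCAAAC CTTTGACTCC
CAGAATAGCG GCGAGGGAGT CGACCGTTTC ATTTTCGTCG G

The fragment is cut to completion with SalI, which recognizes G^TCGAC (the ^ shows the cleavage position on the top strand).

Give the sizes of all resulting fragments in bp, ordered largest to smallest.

71, 22, 8 bp

SalI sites (GTCGAC) start at positions 8, 79.
SalI cuts after the first base of each site, so after positions 8, 79.
Linear molecule, 2 cuts → 3 fragments:
  1–8 → 8 bp
  9–79 → 71 bp
  80–101 → 22 bp
Sorted largest to smallest: 71, 22, 8 bp.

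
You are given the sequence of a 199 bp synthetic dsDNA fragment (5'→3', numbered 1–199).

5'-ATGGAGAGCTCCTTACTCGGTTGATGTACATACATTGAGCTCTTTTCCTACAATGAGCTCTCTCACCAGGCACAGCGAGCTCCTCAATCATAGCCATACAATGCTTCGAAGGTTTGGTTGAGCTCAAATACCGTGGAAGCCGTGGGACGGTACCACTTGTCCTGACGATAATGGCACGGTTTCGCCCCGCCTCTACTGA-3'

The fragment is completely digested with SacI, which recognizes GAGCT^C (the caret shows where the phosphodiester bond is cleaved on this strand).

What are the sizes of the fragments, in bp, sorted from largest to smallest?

75, 43, 31, 22, 18, 10 bp

SacI sites (GAGCTC) start at positions 6, 37, 55, 77, 120.
SacI cuts after base 5 of each site (before the last base), so after positions 10, 41, 59, 81, 124.
Linear molecule, 5 cuts → 6 fragments:
  1–10 → 10 bp
  11–41 → 31 bp
  42–59 → 18 bp
  60–81 → 22 bp
  82–124 → 43 bp
  125–199 → 75 bp
Sorted largest to smallest: 75, 43, 31, 22, 18, 10 bp.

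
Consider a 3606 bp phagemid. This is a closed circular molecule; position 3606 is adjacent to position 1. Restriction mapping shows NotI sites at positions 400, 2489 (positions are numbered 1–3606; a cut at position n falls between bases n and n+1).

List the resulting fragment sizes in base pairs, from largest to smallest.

Circular molecule, 2 cuts → 2 fragments:
  2489 − 400 = 2089 bp
  wrap: 3606 − 2489 + 400 = 1517 bp
Sorted largest to smallest: 2089, 1517 bp.

2089, 1517 bp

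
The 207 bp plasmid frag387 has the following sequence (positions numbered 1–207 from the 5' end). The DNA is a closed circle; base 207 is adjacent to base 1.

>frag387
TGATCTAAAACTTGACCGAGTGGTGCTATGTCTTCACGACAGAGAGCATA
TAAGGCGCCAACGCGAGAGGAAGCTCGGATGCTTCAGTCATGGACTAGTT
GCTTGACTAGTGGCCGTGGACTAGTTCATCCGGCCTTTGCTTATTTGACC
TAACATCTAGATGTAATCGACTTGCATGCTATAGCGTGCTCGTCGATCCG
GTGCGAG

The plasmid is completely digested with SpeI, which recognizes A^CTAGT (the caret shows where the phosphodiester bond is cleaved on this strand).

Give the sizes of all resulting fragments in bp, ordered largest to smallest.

SpeI sites (ACTAGT) start at positions 94, 106, 120.
SpeI cuts after the first base of each site, so after positions 94, 106, 120.
Circular molecule, 3 cuts → 3 fragments:
  95–106 → 12 bp
  107–120 → 14 bp
  121–207 then 1–94 → 87 + 94 = 181 bp
Sorted largest to smallest: 181, 14, 12 bp.

181, 14, 12 bp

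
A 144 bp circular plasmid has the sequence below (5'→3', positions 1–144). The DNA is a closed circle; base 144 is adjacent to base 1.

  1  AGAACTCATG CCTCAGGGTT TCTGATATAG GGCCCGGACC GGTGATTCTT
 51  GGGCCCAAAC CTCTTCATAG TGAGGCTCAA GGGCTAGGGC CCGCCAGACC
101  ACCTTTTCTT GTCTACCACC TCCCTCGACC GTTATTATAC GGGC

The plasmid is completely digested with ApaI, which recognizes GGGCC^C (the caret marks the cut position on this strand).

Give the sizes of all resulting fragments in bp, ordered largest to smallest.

87, 36, 21 bp

ApaI sites (GGGCCC) start at positions 30, 51, 87.
ApaI cuts after base 5 of each site (before the last base), so after positions 34, 55, 91.
Circular molecule, 3 cuts → 3 fragments:
  35–55 → 21 bp
  56–91 → 36 bp
  92–144 then 1–34 → 53 + 34 = 87 bp
Sorted largest to smallest: 87, 36, 21 bp.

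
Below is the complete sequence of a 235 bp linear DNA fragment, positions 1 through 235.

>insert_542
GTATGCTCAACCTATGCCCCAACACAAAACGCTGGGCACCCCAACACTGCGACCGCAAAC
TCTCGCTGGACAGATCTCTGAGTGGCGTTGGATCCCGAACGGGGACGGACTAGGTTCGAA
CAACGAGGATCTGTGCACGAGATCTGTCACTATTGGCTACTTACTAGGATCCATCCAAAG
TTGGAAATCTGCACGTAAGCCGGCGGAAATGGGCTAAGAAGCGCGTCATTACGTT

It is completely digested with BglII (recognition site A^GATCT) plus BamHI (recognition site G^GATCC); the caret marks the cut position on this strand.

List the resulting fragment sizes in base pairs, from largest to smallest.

BglII sites (AGATCT) start at positions 72, 140.
BglII cuts after the first base of each site, so after positions 72, 140.
BamHI sites (GGATCC) start at positions 90, 167.
BamHI cuts after the first base of each site, so after positions 90, 167.
Combined cut positions: 72, 90, 140, 167.
Linear molecule, 4 cuts → 5 fragments:
  1–72 → 72 bp
  73–90 → 18 bp
  91–140 → 50 bp
  141–167 → 27 bp
  168–235 → 68 bp
Sorted largest to smallest: 72, 68, 50, 27, 18 bp.

72, 68, 50, 27, 18 bp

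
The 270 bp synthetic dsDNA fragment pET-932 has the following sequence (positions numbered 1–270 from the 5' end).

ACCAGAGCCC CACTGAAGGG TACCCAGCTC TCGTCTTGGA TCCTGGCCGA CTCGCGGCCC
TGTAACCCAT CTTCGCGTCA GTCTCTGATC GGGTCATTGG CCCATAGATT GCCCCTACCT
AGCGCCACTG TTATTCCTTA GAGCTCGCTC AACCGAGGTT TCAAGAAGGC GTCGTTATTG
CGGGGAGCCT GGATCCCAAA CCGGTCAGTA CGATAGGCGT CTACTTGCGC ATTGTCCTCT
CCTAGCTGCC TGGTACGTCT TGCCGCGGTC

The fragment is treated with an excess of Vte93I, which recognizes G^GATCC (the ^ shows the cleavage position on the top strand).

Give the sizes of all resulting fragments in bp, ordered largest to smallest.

Vte93I sites (GGATCC) start at positions 38, 191.
Vte93I cuts after the first base of each site, so after positions 38, 191.
Linear molecule, 2 cuts → 3 fragments:
  1–38 → 38 bp
  39–191 → 153 bp
  192–270 → 79 bp
Sorted largest to smallest: 153, 79, 38 bp.

153, 79, 38 bp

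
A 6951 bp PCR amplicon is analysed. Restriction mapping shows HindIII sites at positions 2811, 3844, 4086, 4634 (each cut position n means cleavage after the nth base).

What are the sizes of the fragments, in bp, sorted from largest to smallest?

2811, 2317, 1033, 548, 242 bp

Linear molecule, 4 cuts → 5 fragments:
  2811 − 0 = 2811 bp
  3844 − 2811 = 1033 bp
  4086 − 3844 = 242 bp
  4634 − 4086 = 548 bp
  6951 − 4634 = 2317 bp
Sorted largest to smallest: 2811, 2317, 1033, 548, 242 bp.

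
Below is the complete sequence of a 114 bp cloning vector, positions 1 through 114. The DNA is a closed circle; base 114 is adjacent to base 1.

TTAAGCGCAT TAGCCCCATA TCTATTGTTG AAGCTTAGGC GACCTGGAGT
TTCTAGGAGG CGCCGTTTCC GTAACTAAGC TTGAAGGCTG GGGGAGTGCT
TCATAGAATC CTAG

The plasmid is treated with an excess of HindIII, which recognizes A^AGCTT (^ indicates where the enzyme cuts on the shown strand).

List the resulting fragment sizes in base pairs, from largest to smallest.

HindIII sites (AAGCTT) start at positions 31, 77.
HindIII cuts after the first base of each site, so after positions 31, 77.
Circular molecule, 2 cuts → 2 fragments:
  32–77 → 46 bp
  78–114 then 1–31 → 37 + 31 = 68 bp
Sorted largest to smallest: 68, 46 bp.

68, 46 bp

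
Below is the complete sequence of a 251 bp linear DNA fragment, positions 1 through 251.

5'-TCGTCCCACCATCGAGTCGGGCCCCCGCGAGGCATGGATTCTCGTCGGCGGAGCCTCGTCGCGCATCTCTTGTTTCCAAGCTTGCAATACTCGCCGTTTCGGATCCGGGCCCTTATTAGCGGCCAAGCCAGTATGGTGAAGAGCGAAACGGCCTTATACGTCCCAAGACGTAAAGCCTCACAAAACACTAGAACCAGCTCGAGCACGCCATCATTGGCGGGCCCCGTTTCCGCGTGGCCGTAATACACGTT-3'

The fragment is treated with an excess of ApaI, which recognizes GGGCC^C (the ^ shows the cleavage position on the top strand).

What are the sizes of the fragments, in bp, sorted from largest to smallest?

112, 88, 28, 23 bp

ApaI sites (GGGCCC) start at positions 19, 107, 219.
ApaI cuts after base 5 of each site (before the last base), so after positions 23, 111, 223.
Linear molecule, 3 cuts → 4 fragments:
  1–23 → 23 bp
  24–111 → 88 bp
  112–223 → 112 bp
  224–251 → 28 bp
Sorted largest to smallest: 112, 88, 28, 23 bp.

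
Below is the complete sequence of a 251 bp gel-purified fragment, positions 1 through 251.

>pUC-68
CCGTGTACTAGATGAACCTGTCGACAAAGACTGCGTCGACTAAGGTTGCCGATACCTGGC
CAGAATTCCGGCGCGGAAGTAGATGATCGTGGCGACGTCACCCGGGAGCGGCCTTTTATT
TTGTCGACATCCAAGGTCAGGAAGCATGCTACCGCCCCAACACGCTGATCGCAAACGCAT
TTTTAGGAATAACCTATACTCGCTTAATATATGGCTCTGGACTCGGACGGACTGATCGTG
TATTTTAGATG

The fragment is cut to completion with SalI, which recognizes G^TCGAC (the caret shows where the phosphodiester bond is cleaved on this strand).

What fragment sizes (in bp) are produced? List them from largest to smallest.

128, 88, 20, 15 bp

SalI sites (GTCGAC) start at positions 20, 35, 123.
SalI cuts after the first base of each site, so after positions 20, 35, 123.
Linear molecule, 3 cuts → 4 fragments:
  1–20 → 20 bp
  21–35 → 15 bp
  36–123 → 88 bp
  124–251 → 128 bp
Sorted largest to smallest: 128, 88, 20, 15 bp.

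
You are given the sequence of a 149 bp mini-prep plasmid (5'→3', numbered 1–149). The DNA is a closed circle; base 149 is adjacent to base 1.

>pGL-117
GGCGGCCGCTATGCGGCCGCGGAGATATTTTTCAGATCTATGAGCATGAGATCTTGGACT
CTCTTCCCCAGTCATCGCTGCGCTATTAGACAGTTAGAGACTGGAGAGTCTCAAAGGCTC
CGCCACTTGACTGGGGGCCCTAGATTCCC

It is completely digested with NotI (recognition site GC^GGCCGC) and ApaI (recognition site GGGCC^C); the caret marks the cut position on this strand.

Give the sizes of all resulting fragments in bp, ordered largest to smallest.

125, 13, 11 bp

NotI sites (GCGGCCGC) start at positions 2, 13.
NotI cuts after base 2 of each site, so after positions 3, 14.
The ApaI site (GGGCCC) starts at position 135.
ApaI cuts after base 5 of each site (before the last base), so after position 139.
Combined cut positions: 3, 14, 139.
Circular molecule, 3 cuts → 3 fragments:
  4–14 → 11 bp
  15–139 → 125 bp
  140–149 then 1–3 → 10 + 3 = 13 bp
Sorted largest to smallest: 125, 13, 11 bp.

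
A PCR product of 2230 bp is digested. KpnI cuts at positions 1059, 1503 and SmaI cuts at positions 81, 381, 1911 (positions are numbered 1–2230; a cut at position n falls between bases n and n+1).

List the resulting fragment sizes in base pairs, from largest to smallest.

678, 444, 408, 319, 300, 81 bp

Combined cut positions (sorted): 81, 381, 1059, 1503, 1911.
Linear molecule, 5 cuts → 6 fragments:
  81 − 0 = 81 bp
  381 − 81 = 300 bp
  1059 − 381 = 678 bp
  1503 − 1059 = 444 bp
  1911 − 1503 = 408 bp
  2230 − 1911 = 319 bp
Sorted largest to smallest: 678, 444, 408, 319, 300, 81 bp.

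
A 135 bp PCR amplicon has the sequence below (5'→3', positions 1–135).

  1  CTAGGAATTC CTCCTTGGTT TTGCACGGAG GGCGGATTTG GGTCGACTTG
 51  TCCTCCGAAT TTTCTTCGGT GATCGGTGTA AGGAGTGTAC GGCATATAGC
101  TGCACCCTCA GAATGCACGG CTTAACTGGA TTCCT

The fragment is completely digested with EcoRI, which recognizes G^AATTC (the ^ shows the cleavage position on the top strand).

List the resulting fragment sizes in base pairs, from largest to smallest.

130, 5 bp

The EcoRI site (GAATTC) starts at position 5.
EcoRI cuts after the first base of each site, so after position 5.
Linear molecule, 1 cut → 2 fragments:
  1–5 → 5 bp
  6–135 → 130 bp
Sorted largest to smallest: 130, 5 bp.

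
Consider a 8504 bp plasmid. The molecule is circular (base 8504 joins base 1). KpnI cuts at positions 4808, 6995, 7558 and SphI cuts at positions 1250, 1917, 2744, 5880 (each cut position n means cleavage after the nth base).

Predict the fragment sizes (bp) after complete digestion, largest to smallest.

Combined cut positions (sorted): 1250, 1917, 2744, 4808, 5880, 6995, 7558.
Circular molecule, 7 cuts → 7 fragments:
  1917 − 1250 = 667 bp
  2744 − 1917 = 827 bp
  4808 − 2744 = 2064 bp
  5880 − 4808 = 1072 bp
  6995 − 5880 = 1115 bp
  7558 − 6995 = 563 bp
  wrap: 8504 − 7558 + 1250 = 2196 bp
Sorted largest to smallest: 2196, 2064, 1115, 1072, 827, 667, 563 bp.

2196, 2064, 1115, 1072, 827, 667, 563 bp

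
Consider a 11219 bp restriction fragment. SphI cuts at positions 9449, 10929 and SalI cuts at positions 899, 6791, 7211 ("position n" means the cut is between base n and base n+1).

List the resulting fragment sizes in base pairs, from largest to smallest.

Combined cut positions (sorted): 899, 6791, 7211, 9449, 10929.
Linear molecule, 5 cuts → 6 fragments:
  899 − 0 = 899 bp
  6791 − 899 = 5892 bp
  7211 − 6791 = 420 bp
  9449 − 7211 = 2238 bp
  10929 − 9449 = 1480 bp
  11219 − 10929 = 290 bp
Sorted largest to smallest: 5892, 2238, 1480, 899, 420, 290 bp.

5892, 2238, 1480, 899, 420, 290 bp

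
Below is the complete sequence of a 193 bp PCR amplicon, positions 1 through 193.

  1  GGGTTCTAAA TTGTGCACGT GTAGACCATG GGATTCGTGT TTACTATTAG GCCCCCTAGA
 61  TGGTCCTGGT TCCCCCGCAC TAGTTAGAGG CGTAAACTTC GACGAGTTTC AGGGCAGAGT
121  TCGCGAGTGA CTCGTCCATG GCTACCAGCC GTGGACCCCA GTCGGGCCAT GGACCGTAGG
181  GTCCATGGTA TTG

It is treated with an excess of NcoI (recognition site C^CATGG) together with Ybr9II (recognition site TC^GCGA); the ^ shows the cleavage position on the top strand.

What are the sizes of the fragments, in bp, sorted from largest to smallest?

96, 31, 26, 16, 14, 10 bp

NcoI sites (CCATGG) start at positions 26, 136, 167, 183.
NcoI cuts after the first base of each site, so after positions 26, 136, 167, 183.
The Ybr9II site (TCGCGA) starts at position 121.
Ybr9II cuts after base 2 of each site, so after position 122.
Combined cut positions: 26, 122, 136, 167, 183.
Linear molecule, 5 cuts → 6 fragments:
  1–26 → 26 bp
  27–122 → 96 bp
  123–136 → 14 bp
  137–167 → 31 bp
  168–183 → 16 bp
  184–193 → 10 bp
Sorted largest to smallest: 96, 31, 26, 16, 14, 10 bp.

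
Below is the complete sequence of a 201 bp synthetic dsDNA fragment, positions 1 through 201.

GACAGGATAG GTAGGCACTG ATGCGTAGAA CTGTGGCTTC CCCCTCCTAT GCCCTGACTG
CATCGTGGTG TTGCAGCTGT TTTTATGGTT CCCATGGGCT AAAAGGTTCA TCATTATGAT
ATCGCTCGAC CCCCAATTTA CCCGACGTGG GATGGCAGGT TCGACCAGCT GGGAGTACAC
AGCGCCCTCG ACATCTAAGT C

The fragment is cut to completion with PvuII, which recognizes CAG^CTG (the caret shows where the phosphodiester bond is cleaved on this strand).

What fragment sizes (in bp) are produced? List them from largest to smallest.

92, 76, 33 bp

PvuII sites (CAGCTG) start at positions 74, 166.
PvuII cuts after base 3 of each site, so after positions 76, 168.
Linear molecule, 2 cuts → 3 fragments:
  1–76 → 76 bp
  77–168 → 92 bp
  169–201 → 33 bp
Sorted largest to smallest: 92, 76, 33 bp.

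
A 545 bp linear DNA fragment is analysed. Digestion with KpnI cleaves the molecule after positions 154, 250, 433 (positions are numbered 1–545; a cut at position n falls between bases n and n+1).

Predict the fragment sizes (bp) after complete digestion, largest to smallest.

183, 154, 112, 96 bp

Linear molecule, 3 cuts → 4 fragments:
  154 − 0 = 154 bp
  250 − 154 = 96 bp
  433 − 250 = 183 bp
  545 − 433 = 112 bp
Sorted largest to smallest: 183, 154, 112, 96 bp.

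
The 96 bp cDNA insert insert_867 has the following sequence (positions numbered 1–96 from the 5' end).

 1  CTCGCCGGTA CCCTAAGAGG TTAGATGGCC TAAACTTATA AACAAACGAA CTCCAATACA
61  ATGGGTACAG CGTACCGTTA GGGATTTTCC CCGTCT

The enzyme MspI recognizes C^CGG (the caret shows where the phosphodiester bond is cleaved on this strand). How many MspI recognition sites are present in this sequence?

1

CCGG occurs starting at position 5.
MspI cuts at 1 site.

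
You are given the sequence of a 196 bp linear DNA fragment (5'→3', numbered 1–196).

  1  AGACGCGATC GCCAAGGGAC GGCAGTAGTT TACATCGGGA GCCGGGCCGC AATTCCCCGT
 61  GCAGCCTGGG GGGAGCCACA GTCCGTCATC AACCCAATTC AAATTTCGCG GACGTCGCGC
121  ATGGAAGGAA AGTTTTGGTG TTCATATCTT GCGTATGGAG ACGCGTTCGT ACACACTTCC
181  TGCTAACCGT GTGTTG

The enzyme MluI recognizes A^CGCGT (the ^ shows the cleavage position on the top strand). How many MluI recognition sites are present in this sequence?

ACGCGT occurs starting at position 161.
MluI cuts at 1 site.

1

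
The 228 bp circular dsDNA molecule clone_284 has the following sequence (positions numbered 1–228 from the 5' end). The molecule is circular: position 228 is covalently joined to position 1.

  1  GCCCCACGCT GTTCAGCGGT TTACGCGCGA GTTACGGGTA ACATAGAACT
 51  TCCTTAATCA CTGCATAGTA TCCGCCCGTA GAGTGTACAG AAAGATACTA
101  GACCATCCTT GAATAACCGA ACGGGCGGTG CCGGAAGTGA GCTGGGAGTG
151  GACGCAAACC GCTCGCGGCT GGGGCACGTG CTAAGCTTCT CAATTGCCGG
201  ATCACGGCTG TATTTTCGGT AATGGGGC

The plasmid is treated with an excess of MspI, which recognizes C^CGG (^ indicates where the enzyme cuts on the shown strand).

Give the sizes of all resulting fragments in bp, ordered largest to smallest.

162, 66 bp

MspI sites (CCGG) start at positions 131, 197.
MspI cuts after the first base of each site, so after positions 131, 197.
Circular molecule, 2 cuts → 2 fragments:
  132–197 → 66 bp
  198–228 then 1–131 → 31 + 131 = 162 bp
Sorted largest to smallest: 162, 66 bp.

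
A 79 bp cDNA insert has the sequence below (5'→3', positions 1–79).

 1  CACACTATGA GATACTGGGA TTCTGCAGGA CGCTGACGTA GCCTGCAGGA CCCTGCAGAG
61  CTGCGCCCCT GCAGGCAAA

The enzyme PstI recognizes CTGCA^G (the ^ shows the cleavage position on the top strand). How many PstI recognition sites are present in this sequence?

4

CTGCAG occurs starting at positions 23, 43, 53, 69.
PstI cuts at 4 sites.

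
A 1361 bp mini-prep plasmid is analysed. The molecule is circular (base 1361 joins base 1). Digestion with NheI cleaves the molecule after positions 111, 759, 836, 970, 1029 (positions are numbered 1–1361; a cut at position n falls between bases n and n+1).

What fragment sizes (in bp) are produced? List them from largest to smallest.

648, 443, 134, 77, 59 bp

Circular molecule, 5 cuts → 5 fragments:
  759 − 111 = 648 bp
  836 − 759 = 77 bp
  970 − 836 = 134 bp
  1029 − 970 = 59 bp
  wrap: 1361 − 1029 + 111 = 443 bp
Sorted largest to smallest: 648, 443, 134, 77, 59 bp.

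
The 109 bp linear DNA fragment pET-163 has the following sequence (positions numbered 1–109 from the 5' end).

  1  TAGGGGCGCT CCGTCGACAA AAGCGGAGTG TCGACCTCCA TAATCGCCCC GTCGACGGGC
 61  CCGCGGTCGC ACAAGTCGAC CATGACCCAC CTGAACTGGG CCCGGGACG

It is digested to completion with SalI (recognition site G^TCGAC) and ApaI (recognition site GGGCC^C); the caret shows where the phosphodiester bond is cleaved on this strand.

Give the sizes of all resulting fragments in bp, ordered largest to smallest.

27, 21, 17, 14, 13, 10, 7 bp

SalI sites (GTCGAC) start at positions 13, 30, 51, 75.
SalI cuts after the first base of each site, so after positions 13, 30, 51, 75.
ApaI sites (GGGCCC) start at positions 57, 98.
ApaI cuts after base 5 of each site (before the last base), so after positions 61, 102.
Combined cut positions: 13, 30, 51, 61, 75, 102.
Linear molecule, 6 cuts → 7 fragments:
  1–13 → 13 bp
  14–30 → 17 bp
  31–51 → 21 bp
  52–61 → 10 bp
  62–75 → 14 bp
  76–102 → 27 bp
  103–109 → 7 bp
Sorted largest to smallest: 27, 21, 17, 14, 13, 10, 7 bp.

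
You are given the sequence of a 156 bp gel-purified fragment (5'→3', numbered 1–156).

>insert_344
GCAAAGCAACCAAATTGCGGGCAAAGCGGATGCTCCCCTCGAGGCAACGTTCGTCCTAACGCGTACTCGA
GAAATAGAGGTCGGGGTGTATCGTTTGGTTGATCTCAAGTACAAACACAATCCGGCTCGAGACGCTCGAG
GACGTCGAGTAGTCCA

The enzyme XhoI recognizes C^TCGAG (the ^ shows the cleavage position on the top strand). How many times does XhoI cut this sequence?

CTCGAG occurs starting at positions 38, 66, 126, 135.
XhoI cuts at 4 sites.

4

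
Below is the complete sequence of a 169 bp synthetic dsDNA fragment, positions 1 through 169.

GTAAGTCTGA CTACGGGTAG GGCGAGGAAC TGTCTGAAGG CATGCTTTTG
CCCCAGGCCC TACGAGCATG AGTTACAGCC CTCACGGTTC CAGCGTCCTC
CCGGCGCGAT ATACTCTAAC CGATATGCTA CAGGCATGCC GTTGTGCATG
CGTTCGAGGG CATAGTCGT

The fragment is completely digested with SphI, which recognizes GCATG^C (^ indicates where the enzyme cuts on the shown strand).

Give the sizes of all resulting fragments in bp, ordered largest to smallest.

94, 44, 19, 12 bp

SphI sites (GCATGC) start at positions 40, 134, 146.
SphI cuts after base 5 of each site (before the last base), so after positions 44, 138, 150.
Linear molecule, 3 cuts → 4 fragments:
  1–44 → 44 bp
  45–138 → 94 bp
  139–150 → 12 bp
  151–169 → 19 bp
Sorted largest to smallest: 94, 44, 19, 12 bp.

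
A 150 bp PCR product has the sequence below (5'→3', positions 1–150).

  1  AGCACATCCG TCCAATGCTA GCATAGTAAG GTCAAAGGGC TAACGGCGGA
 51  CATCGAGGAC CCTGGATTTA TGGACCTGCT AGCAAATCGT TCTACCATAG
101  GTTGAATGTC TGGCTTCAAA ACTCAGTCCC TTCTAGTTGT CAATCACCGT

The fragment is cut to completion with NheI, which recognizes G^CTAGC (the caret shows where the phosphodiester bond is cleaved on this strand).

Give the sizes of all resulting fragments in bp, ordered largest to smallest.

NheI sites (GCTAGC) start at positions 17, 78.
NheI cuts after the first base of each site, so after positions 17, 78.
Linear molecule, 2 cuts → 3 fragments:
  1–17 → 17 bp
  18–78 → 61 bp
  79–150 → 72 bp
Sorted largest to smallest: 72, 61, 17 bp.

72, 61, 17 bp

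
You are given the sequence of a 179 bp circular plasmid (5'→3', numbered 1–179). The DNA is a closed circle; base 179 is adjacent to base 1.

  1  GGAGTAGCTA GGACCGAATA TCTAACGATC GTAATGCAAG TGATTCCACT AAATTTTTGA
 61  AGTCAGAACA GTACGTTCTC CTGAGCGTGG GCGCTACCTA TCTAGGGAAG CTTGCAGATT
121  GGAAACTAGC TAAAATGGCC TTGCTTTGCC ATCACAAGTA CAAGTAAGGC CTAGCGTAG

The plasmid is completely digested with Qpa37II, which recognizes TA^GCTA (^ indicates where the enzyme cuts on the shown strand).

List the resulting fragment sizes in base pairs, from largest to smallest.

122, 57 bp

Qpa37II sites (TAGCTA) start at positions 5, 127.
Qpa37II cuts after base 2 of each site, so after positions 6, 128.
Circular molecule, 2 cuts → 2 fragments:
  7–128 → 122 bp
  129–179 then 1–6 → 51 + 6 = 57 bp
Sorted largest to smallest: 122, 57 bp.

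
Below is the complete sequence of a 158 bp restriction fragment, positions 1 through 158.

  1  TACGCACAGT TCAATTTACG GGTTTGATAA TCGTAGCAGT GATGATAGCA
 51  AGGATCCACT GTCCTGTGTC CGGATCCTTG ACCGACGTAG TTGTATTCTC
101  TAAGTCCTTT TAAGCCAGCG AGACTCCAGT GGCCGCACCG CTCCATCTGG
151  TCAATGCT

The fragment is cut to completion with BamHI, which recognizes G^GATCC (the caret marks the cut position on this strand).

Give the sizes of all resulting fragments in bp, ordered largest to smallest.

86, 52, 20 bp

BamHI sites (GGATCC) start at positions 52, 72.
BamHI cuts after the first base of each site, so after positions 52, 72.
Linear molecule, 2 cuts → 3 fragments:
  1–52 → 52 bp
  53–72 → 20 bp
  73–158 → 86 bp
Sorted largest to smallest: 86, 52, 20 bp.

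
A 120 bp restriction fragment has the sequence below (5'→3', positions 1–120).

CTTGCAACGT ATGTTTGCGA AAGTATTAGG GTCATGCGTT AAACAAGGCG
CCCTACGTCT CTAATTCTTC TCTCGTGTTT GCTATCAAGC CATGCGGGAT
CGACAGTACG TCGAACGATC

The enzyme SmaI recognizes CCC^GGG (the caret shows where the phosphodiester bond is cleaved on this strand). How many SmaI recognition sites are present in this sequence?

0

No occurrence of CCCGGG is present in the sequence.
SmaI does not cut: 0 sites.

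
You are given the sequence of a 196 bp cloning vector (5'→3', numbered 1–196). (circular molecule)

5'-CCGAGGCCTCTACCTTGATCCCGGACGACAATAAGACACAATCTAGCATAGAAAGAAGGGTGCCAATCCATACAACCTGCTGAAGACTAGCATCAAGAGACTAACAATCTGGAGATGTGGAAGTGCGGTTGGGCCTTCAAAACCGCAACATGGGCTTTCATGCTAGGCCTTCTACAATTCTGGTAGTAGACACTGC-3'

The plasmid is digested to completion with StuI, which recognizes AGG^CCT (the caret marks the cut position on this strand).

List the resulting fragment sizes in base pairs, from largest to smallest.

161, 35 bp

StuI sites (AGGCCT) start at positions 4, 165.
StuI cuts after base 3 of each site, so after positions 6, 167.
Circular molecule, 2 cuts → 2 fragments:
  7–167 → 161 bp
  168–196 then 1–6 → 29 + 6 = 35 bp
Sorted largest to smallest: 161, 35 bp.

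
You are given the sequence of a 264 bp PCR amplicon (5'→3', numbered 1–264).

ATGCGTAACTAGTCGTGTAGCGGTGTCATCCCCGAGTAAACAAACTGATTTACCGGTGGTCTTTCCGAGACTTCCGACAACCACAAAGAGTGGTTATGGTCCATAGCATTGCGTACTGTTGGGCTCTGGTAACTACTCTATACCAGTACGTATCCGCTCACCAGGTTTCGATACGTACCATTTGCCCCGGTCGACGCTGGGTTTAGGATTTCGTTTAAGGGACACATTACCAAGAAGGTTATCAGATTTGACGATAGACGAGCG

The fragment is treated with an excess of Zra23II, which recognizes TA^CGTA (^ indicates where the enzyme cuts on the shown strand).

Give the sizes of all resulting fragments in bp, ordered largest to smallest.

148, 91, 25 bp

Zra23II sites (TACGTA) start at positions 147, 172.
Zra23II cuts after base 2 of each site, so after positions 148, 173.
Linear molecule, 2 cuts → 3 fragments:
  1–148 → 148 bp
  149–173 → 25 bp
  174–264 → 91 bp
Sorted largest to smallest: 148, 91, 25 bp.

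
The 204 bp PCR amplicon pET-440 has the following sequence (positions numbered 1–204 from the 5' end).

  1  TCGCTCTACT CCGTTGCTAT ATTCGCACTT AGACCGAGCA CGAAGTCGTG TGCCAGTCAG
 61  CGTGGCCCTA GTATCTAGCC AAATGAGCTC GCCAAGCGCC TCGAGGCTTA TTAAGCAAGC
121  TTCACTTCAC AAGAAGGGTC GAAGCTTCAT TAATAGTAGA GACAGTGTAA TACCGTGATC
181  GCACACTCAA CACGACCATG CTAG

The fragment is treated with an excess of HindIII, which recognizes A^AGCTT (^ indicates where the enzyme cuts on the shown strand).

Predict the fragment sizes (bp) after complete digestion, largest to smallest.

117, 62, 25 bp

HindIII sites (AAGCTT) start at positions 117, 142.
HindIII cuts after the first base of each site, so after positions 117, 142.
Linear molecule, 2 cuts → 3 fragments:
  1–117 → 117 bp
  118–142 → 25 bp
  143–204 → 62 bp
Sorted largest to smallest: 117, 62, 25 bp.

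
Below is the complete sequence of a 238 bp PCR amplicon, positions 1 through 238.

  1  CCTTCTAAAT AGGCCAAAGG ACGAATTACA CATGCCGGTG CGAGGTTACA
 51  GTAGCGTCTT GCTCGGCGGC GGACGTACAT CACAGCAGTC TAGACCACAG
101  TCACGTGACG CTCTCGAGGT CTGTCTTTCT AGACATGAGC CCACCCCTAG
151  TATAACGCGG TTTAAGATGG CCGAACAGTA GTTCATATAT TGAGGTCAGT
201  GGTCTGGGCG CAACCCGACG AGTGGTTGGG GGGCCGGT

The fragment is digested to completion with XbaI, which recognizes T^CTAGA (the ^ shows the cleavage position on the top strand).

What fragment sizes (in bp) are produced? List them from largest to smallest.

110, 89, 39 bp

XbaI sites (TCTAGA) start at positions 89, 128.
XbaI cuts after the first base of each site, so after positions 89, 128.
Linear molecule, 2 cuts → 3 fragments:
  1–89 → 89 bp
  90–128 → 39 bp
  129–238 → 110 bp
Sorted largest to smallest: 110, 89, 39 bp.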